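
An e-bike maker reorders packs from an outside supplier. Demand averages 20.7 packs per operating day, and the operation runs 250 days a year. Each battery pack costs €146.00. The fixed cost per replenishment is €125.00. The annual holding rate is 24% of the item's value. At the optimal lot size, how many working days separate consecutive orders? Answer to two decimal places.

Annual demand D = 20.7 × 250 = 5,175.
Holding cost H = 0.24 × €146.00 = €35.0400 per unit per year.
The optimal lot size = √(2DS/H) = √(2 × 5,175 × 125 / 35.04) ≈ 192.15.
Cycle time = Q*/D × 250 = 192.15 / 5,175 × 250 ≈ 9.283 days.

T ≈ 9.28 days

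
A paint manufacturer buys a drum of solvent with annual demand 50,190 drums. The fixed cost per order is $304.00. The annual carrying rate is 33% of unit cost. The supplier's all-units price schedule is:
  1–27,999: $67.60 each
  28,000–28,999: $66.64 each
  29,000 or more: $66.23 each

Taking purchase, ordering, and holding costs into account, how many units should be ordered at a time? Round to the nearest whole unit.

Q* ≈ 1,170 drums

Holding cost per unit per year at price C is H = 0.33·C.
Candidates are each tier's EOQ (if it falls in that tier) and each price-break quantity.
EOQ at $67.60 = 1169.6 (feasible in tier 1): TC = 50,190×$67.60 + (50,190/1169.6)×304 + (1169.6/2)×0.33×$67.60 = $3,418,935.00.
EOQ at $66.64 = 1178.0 < 28000, so use break Q=28000: TC = 50,190×$66.64 + (50,190/28000.0)×304 + (28000.0/2)×0.33×$66.64 = $3,653,083.32.
EOQ at $66.23 = 1181.6 < 29000, so use break Q=29000: TC = 50,190×$66.23 + (50,190/29000.0)×304 + (29000.0/2)×0.33×$66.23 = $3,641,520.38.
Lowest total cost is $3,418,935.00 at Q = 1169.6.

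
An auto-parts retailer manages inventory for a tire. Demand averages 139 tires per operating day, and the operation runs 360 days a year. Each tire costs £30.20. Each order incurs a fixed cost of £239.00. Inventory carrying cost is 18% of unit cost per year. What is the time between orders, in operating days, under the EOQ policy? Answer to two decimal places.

Annual demand D = 139 × 360 = 50,040.
Holding cost H = 0.18 × £30.20 = £5.4360 per unit per year.
EOQ = √(2DS/H) = √(2 × 50,040 × 239 / 5.436) ≈ 2097.65.
Cycle time = Q*/D × 360 = 2097.65 / 50,040 × 360 ≈ 15.091 days.

T ≈ 15.09 days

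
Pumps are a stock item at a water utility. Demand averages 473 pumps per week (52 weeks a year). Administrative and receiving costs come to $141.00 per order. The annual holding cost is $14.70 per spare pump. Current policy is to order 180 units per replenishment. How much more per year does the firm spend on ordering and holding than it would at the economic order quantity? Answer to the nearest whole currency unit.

Annual demand D = 473 × 52 = 24,596.
EOQ = √(2DS/H) = √(2 × 24,596 × 141 / 14.7) ≈ 686.91.
Cost at Q* = (D/Q*)S + (Q*/2)H = √(2DSH) ≈ $10,097.54.
Cost at Q = 180: (24,596/180)×141 + (180/2)×14.7 = $19,266.87 + $1,323.00 = $20,589.87.
Excess = $20,589.87 − $10,097.54 = $10,492.33.

Extra cost ≈ $10,492 per year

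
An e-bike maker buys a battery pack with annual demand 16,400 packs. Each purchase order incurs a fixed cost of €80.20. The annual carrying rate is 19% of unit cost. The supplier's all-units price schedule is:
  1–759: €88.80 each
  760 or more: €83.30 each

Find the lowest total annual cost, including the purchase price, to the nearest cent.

Holding cost per unit per year at price C is H = 0.19·C.
Evaluate total cost at each tier's feasible EOQ or, if the EOQ is below the tier, at the tier's minimum quantity.
EOQ at €88.80 = 394.9 (feasible in tier 1): TC = 16,400×€88.80 + (16,400/394.9)×80.2 + (394.9/2)×0.19×€88.80 = €1,462,982.04.
EOQ at €83.30 = 407.7 < 760, so use break Q=760: TC = 16,400×€83.30 + (16,400/760.0)×80.2 + (760.0/2)×0.19×€83.30 = €1,373,864.89.
Lowest total cost among the candidates is at Q = 760.0.

TC* ≈ €1,373,864.89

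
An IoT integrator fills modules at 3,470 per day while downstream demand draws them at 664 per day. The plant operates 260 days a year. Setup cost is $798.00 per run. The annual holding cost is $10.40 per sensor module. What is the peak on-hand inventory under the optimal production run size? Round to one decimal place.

I_max ≈ 4,628.6 modules

Annual demand D = 664 × 260 = 172,640.
Production build-up factor (1 − d/p) = 1 − 664/3,470 = 0.8086.
Q* = √(2DS / (H(1 − d/p))) = √(2 × 172,640 × 798 / (10.4 × 0.8086)).
= √(275,533,440 / 8.4099) ≈ 5723.891.
Maximum inventory = Q*(1 − d/p) = 5723.891 × 0.8086 ≈ 4628.599.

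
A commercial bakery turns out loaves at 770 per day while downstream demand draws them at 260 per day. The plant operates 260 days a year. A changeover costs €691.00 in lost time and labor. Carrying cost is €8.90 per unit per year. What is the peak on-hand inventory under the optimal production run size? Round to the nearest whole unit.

Annual demand D = 260 × 260 = 67,600.
Production build-up factor (1 − d/p) = 1 − 260/770 = 0.6623.
Q* = √(2DS / (H(1 − d/p))) = √(2 × 67,600 × 691 / (8.9 × 0.6623)).
= √(93,423,200 / 5.8948) ≈ 3981.004.
Maximum inventory = Q*(1 − d/p) = 3981.004 × 0.6623 ≈ 2636.769.

I_max ≈ 2,637 loaves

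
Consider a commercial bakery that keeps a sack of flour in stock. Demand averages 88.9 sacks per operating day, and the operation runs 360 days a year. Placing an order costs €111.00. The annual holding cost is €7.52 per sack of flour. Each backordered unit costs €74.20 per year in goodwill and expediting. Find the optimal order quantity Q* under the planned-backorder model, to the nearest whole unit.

Annual demand D = 88.9 × 360 = 32,004.
With planned backorders, Q* = √(2DS/H) · √((H+B)/B).
√(2DS/H) = √(2 × 32,004 × 111 / 7.52) = 972.008.
√((H+B)/B) = √((7.52+74.2)/74.2) = 1.0495.
Q* ≈ 1020.075.

Q* ≈ 1,020 sacks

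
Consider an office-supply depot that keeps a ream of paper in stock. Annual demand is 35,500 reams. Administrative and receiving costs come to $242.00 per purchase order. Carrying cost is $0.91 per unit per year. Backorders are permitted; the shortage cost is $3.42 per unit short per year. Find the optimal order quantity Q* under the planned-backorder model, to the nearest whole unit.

Q* ≈ 4,889 reams

With planned backorders, Q* = √(2DS/H) · √((H+B)/B).
√(2DS/H) = √(2 × 35,500 × 242 / 0.91) = 4345.264.
√((H+B)/B) = √((0.91+3.42)/3.42) = 1.1252.
Q* ≈ 4889.304.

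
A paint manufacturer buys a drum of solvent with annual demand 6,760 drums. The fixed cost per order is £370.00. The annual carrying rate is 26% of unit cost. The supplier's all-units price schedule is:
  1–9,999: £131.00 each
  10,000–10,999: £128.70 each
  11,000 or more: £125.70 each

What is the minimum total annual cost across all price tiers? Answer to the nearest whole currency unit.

Holding cost per unit per year at price C is H = 0.26·C.
For each price level, check whether its EOQ is feasible; otherwise the best quantity at that price is the breakpoint.
EOQ at £131.00 = 383.2 (feasible in tier 1): TC = 6,760×£131.00 + (6,760/383.2)×370 + (383.2/2)×0.26×£131.00 = £898,613.04.
EOQ at £128.70 = 386.6 < 10000, so use break Q=10000: TC = 6,760×£128.70 + (6,760/10000.0)×370 + (10000.0/2)×0.26×£128.70 = £1,037,572.12.
EOQ at £125.70 = 391.2 < 11000, so use break Q=11000: TC = 6,760×£125.70 + (6,760/11000.0)×370 + (11000.0/2)×0.26×£125.70 = £1,029,710.38.
Lowest total cost among the candidates is at Q = 383.2.

TC* ≈ £898,613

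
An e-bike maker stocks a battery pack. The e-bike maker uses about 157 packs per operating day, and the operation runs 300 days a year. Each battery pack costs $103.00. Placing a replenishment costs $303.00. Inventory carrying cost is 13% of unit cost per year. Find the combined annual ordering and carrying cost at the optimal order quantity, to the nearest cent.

Annual demand D = 157 × 300 = 47,100.
Holding cost H = 0.13 × $103.00 = $13.3900 per unit per year.
EOQ = √(2DS/H) = √(2 × 47,100 × 303 / 13.39) ≈ 1460.01.
At Q*, ordering cost (D/Q*)S equals holding cost (Q*/2)H, each = √(DSH/2).
Minimum total = √(2DSH) = √(2 × 47,100 × 303 × 13.39) ≈ 19549.563.

TC* ≈ $19,549.56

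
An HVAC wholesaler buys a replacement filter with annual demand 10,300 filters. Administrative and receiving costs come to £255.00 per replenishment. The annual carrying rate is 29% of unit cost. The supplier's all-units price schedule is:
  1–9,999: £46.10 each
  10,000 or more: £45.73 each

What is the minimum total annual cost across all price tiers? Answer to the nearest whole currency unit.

Holding cost per unit per year at price C is H = 0.29·C.
Evaluate total cost at each tier's feasible EOQ or, if the EOQ is below the tier, at the tier's minimum quantity.
EOQ at £46.10 = 626.8 (feasible in tier 1): TC = 10,300×£46.10 + (10,300/626.8)×255 + (626.8/2)×0.29×£46.10 = £483,210.18.
EOQ at £45.73 = 629.4 < 10000, so use break Q=10000: TC = 10,300×£45.73 + (10,300/10000.0)×255 + (10000.0/2)×0.29×£45.73 = £537,590.15.
Lowest total cost among the candidates is at Q = 626.8.

TC* ≈ £483,210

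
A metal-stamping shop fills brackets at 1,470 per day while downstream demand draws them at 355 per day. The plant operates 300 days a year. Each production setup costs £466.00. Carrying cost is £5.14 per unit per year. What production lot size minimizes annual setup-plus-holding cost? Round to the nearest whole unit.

Annual demand D = 355 × 300 = 106,500.
Production build-up factor (1 − d/p) = 1 − 355/1,470 = 0.7585.
Q* = √(2DS / (H(1 − d/p))) = √(2 × 106,500 × 466 / (5.14 × 0.7585)).
= √(99,258,000 / 3.8987) ≈ 5045.712.

Q* ≈ 5,046 brackets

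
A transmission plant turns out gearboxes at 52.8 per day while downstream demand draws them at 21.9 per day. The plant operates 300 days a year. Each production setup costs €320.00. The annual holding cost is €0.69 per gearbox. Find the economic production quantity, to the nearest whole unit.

Annual demand D = 21.9 × 300 = 6,570.
Production build-up factor (1 − d/p) = 1 − 21.9/52.8 = 0.5852.
Q* = √(2DS / (H(1 − d/p))) = √(2 × 6,570 × 320 / (0.69 × 0.5852)).
= √(4,204,800 / 0.4038) ≈ 3226.903.

Q* ≈ 3,227 gearboxes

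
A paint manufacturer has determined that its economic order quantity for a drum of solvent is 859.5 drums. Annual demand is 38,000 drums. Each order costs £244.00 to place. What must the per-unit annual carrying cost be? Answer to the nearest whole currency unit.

Invert the EOQ relation Q*² = 2DS/H.
From Q* = √(2DS/H): H = 2DS / Q*² = 2 × 38,000 × 244 / 859.5² = 25.1022.

H ≈ £25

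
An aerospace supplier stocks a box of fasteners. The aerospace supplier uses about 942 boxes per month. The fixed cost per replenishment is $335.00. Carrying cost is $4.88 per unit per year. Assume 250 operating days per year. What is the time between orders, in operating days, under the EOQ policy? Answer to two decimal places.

Annual demand D = 942 × 12 = 11,304.
EOQ = √(2DS/H) = √(2 × 11,304 × 335 / 4.88) ≈ 1245.79.
Cycle time = Q*/D × 250 = 1245.79 / 11,304 × 250 ≈ 27.552 days.

T ≈ 27.55 days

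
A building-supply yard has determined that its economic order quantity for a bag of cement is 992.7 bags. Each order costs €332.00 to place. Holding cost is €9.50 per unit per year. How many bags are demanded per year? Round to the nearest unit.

D ≈ 14,099 bags per year

Squaring Q* = √(2DS/H) gives Q*² = 2DS/H.
From Q* = √(2DS/H): D = Q*²H / (2S) = 992.7² × 9.5 / (2 × 332) = 14099.106.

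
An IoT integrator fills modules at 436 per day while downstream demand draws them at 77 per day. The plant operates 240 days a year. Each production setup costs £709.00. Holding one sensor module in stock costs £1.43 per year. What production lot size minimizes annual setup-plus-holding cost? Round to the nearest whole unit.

Q* ≈ 4,718 modules

Annual demand D = 77 × 240 = 18,480.
Production build-up factor (1 − d/p) = 1 − 77/436 = 0.8234.
Q* = √(2DS / (H(1 − d/p))) = √(2 × 18,480 × 709 / (1.43 × 0.8234)).
= √(26,204,640 / 1.1775) ≈ 4717.556.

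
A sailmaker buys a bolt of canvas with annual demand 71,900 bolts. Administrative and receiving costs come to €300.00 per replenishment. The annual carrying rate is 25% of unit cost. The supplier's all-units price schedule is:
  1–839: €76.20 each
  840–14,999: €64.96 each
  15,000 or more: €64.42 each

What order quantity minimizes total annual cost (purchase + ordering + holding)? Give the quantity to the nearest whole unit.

Holding cost per unit per year at price C is H = 0.25·C.
Candidates are each tier's EOQ (if it falls in that tier) and each price-break quantity.
Tier 1 (€76.20): EOQ = 1504.8 exceeds tier's upper bound 839, so this tier is dominated.
EOQ at €64.96 = 1629.8 (feasible in tier 2): TC = 71,900×€64.96 + (71,900/1629.8)×300 + (1629.8/2)×0.25×€64.96 = €4,697,092.73.
EOQ at €64.42 = 1636.7 < 15000, so use break Q=15000: TC = 71,900×€64.42 + (71,900/15000.0)×300 + (15000.0/2)×0.25×€64.42 = €4,754,023.50.
Lowest total cost is €4,697,092.73 at Q = 1629.8.

Q* ≈ 1,630 bolts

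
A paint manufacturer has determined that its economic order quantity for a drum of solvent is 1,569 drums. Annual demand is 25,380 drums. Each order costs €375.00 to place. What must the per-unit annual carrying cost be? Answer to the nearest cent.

Squaring Q* = √(2DS/H) gives Q*² = 2DS/H.
From Q* = √(2DS/H): H = 2DS / Q*² = 2 × 25,380 × 375 / 1,569² = 7.7323.

H ≈ €7.73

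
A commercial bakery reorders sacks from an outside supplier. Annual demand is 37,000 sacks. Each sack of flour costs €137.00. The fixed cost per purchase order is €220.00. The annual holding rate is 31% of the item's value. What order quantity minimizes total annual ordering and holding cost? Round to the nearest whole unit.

Holding cost H = 0.31 × €137.00 = €42.4700 per unit per year.
EOQ = √(2DS / H) = √(2 × 37,000 × 220 / 42.47).
= √(16,280,000 / 42.47) = √383,329.409 ≈ 619.136.

Q* ≈ 619 sacks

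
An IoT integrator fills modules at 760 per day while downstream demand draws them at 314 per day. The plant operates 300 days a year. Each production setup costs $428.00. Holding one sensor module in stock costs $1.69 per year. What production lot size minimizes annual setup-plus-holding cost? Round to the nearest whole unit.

Annual demand D = 314 × 300 = 94,200.
Production build-up factor (1 − d/p) = 1 − 314/760 = 0.5868.
Q* = √(2DS / (H(1 − d/p))) = √(2 × 94,200 × 428 / (1.69 × 0.5868)).
= √(80,635,200 / 0.9918) ≈ 9016.923.

Q* ≈ 9,017 modules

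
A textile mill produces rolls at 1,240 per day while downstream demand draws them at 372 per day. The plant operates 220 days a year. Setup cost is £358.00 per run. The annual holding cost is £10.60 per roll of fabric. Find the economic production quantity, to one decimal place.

Annual demand D = 372 × 220 = 81,840.
Production build-up factor (1 − d/p) = 1 − 372/1,240 = 0.7000.
Q* = √(2DS / (H(1 − d/p))) = √(2 × 81,840 × 358 / (10.6 × 0.7000)).
= √(58,597,440 / 7.42) ≈ 2810.201.

Q* ≈ 2,810.2 rolls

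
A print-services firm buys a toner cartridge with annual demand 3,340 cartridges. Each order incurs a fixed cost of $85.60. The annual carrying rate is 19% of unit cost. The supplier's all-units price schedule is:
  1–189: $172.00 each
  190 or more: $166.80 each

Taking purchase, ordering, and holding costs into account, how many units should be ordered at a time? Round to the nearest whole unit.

Q* ≈ 190 cartridges

Holding cost per unit per year at price C is H = 0.19·C.
For each price level, check whether its EOQ is feasible; otherwise the best quantity at that price is the breakpoint.
EOQ at $172.00 = 132.3 (feasible in tier 1): TC = 3,340×$172.00 + (3,340/132.3)×85.6 + (132.3/2)×0.19×$172.00 = $578,802.81.
EOQ at $166.80 = 134.3 < 190, so use break Q=190: TC = 3,340×$166.80 + (3,340/190.0)×85.6 + (190.0/2)×0.19×$166.80 = $561,627.50.
Lowest total cost is $561,627.50 at Q = 190.0.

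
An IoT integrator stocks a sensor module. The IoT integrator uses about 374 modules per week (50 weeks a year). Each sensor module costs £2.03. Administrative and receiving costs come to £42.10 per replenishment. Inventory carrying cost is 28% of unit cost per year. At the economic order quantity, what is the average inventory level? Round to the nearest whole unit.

Average inventory ≈ 832 modules

Annual demand D = 374 × 50 = 18,700.
Holding cost H = 0.28 × £2.03 = £0.5684 per unit per year.
The optimal lot size = √(2DS/H) = √(2 × 18,700 × 42.1 / 0.5684) ≈ 1664.37.
Average inventory = Q*/2 ≈ 1664.37 / 2 = 832.185.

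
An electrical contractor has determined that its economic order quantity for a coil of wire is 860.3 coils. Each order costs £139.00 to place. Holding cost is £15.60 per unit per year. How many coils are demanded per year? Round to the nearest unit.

The basic EOQ model gives Q* = √(2DS/H); rearrange for the unknown.
From Q* = √(2DS/H): D = Q*²H / (2S) = 860.3² × 15.6 / (2 × 139) = 41531.694.

D ≈ 41,532 coils per year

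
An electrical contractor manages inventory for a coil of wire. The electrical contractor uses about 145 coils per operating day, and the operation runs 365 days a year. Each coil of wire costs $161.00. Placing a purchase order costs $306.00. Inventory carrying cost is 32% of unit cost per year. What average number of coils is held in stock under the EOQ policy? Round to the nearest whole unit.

Average inventory ≈ 396 coils

Annual demand D = 145 × 365 = 52,925.
Holding cost H = 0.32 × $161.00 = $51.5200 per unit per year.
EOQ = √(2DS/H) = √(2 × 52,925 × 306 / 51.52) ≈ 792.90.
Average inventory = Q*/2 ≈ 792.90 / 2 = 396.450.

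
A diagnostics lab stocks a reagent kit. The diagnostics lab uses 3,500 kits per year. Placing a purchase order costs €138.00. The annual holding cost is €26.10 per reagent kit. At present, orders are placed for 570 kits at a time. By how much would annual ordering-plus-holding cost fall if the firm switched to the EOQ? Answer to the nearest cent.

Extra cost ≈ €3,264.65 per year

EOQ = √(2DS/H) = √(2 × 3,500 × 138 / 26.1) ≈ 192.38.
Cost at Q* = (D/Q*)S + (Q*/2)H = √(2DSH) ≈ €5,021.21.
Cost at Q = 570: (3,500/570)×138 + (570/2)×26.1 = €847.37 + €7,438.50 = €8,285.87.
Excess = €8,285.87 − €5,021.21 = €3,264.65.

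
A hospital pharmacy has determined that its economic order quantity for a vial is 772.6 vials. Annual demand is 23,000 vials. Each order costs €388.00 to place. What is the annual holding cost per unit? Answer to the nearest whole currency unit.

Invert the EOQ relation Q*² = 2DS/H.
From Q* = √(2DS/H): H = 2DS / Q*² = 2 × 23,000 × 388 / 772.6² = 29.9006.

H ≈ €30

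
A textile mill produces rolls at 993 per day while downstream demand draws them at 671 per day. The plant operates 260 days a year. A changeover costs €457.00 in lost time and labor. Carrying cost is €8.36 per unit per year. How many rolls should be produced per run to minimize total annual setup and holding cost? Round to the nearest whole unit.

Annual demand D = 671 × 260 = 174,460.
Production build-up factor (1 − d/p) = 1 − 671/993 = 0.3243.
Q* = √(2DS / (H(1 − d/p))) = √(2 × 174,460 × 457 / (8.36 × 0.3243)).
= √(159,456,440 / 2.7109) ≈ 7669.456.

Q* ≈ 7,669 rolls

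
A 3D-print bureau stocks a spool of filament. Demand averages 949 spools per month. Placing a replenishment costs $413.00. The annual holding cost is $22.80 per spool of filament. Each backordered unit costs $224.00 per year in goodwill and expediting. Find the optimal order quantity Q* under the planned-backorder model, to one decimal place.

Annual demand D = 949 × 12 = 11,388.
With planned backorders, Q* = √(2DS/H) · √((H+B)/B).
√(2DS/H) = √(2 × 11,388 × 413 / 22.8) = 642.312.
√((H+B)/B) = √((22.8+224)/224) = 1.0497.
Q* ≈ 674.210.

Q* ≈ 674.2 spools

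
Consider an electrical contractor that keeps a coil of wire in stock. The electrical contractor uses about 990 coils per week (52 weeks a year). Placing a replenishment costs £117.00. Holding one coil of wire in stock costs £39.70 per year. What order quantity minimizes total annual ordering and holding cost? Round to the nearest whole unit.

Annual demand D = 990 × 52 = 51,480.
EOQ = √(2DS / H) = √(2 × 51,480 × 117 / 39.7).
= √(12,046,320 / 39.7) = √303,433.7531 ≈ 550.848.

Q* ≈ 551 coils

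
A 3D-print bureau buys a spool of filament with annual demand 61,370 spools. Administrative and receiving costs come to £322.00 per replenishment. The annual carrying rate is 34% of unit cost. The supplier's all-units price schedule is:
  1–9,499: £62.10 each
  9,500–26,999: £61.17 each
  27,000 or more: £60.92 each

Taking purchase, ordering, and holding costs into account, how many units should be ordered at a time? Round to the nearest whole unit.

Holding cost per unit per year at price C is H = 0.34·C.
Candidates are each tier's EOQ (if it falls in that tier) and each price-break quantity.
EOQ at £62.10 = 1368.2 (feasible in tier 1): TC = 61,370×£62.10 + (61,370/1368.2)×322 + (1368.2/2)×0.34×£62.10 = £3,839,964.25.
EOQ at £61.17 = 1378.5 < 9500, so use break Q=9500: TC = 61,370×£61.17 + (61,370/9500.0)×322 + (9500.0/2)×0.34×£61.17 = £3,854,872.57.
EOQ at £60.92 = 1381.3 < 27000, so use break Q=27000: TC = 61,370×£60.92 + (61,370/27000.0)×322 + (27000.0/2)×0.34×£60.92 = £4,019,015.09.
Lowest total cost is £3,839,964.25 at Q = 1368.2.

Q* ≈ 1,368 spools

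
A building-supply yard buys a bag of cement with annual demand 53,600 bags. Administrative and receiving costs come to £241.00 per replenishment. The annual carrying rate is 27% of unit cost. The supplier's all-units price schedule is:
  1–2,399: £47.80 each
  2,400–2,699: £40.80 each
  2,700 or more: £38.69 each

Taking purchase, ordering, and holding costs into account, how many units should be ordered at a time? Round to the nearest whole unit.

Holding cost per unit per year at price C is H = 0.27·C.
Candidates are each tier's EOQ (if it falls in that tier) and each price-break quantity.
EOQ at £47.80 = 1414.8 (feasible in tier 1): TC = 53,600×£47.80 + (53,600/1414.8)×241 + (1414.8/2)×0.27×£47.80 = £2,580,340.04.
EOQ at £40.80 = 1531.4 < 2400, so use break Q=2400: TC = 53,600×£40.80 + (53,600/2400.0)×241 + (2400.0/2)×0.27×£40.80 = £2,205,481.53.
EOQ at £38.69 = 1572.6 < 2700, so use break Q=2700: TC = 53,600×£38.69 + (53,600/2700.0)×241 + (2700.0/2)×0.27×£38.69 = £2,092,670.80.
Lowest total cost is £2,092,670.80 at Q = 2700.0.

Q* ≈ 2,700 bags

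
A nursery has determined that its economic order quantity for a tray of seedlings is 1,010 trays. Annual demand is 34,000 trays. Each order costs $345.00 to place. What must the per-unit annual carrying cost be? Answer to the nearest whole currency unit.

H ≈ $23

Invert the EOQ relation Q*² = 2DS/H.
From Q* = √(2DS/H): H = 2DS / Q*² = 2 × 34,000 × 345 / 1,010² = 22.9977.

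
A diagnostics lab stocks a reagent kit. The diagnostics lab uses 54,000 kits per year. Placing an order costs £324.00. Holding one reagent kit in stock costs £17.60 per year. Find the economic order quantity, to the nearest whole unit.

EOQ = √(2DS / H) = √(2 × 54,000 × 324 / 17.6).
= √(34,992,000 / 17.6) = √1,988,181.8182 ≈ 1410.029.

Q* ≈ 1,410 kits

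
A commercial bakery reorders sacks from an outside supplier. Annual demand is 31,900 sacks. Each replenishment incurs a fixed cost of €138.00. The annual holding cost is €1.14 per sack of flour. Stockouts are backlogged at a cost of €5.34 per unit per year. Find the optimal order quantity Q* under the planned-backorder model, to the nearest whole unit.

With planned backorders, Q* = √(2DS/H) · √((H+B)/B).
√(2DS/H) = √(2 × 31,900 × 138 / 1.14) = 2779.057.
√((H+B)/B) = √((1.14+5.34)/5.34) = 1.1016.
Q* ≈ 3061.359.

Q* ≈ 3,061 sacks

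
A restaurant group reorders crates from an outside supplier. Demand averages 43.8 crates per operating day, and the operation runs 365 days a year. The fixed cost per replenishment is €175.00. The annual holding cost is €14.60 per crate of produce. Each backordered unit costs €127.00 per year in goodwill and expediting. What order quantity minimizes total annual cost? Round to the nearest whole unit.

Annual demand D = 43.8 × 365 = 15,987.
With planned backorders, Q* = √(2DS/H) · √((H+B)/B).
√(2DS/H) = √(2 × 15,987 × 175 / 14.6) = 619.072.
√((H+B)/B) = √((14.6+127)/127) = 1.0559.
Q* ≈ 653.689.

Q* ≈ 654 crates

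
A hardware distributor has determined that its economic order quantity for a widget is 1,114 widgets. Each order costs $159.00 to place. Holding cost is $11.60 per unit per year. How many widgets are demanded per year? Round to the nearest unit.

Invert the EOQ relation Q*² = 2DS/H.
From Q* = √(2DS/H): D = Q*²H / (2S) = 1,114² × 11.6 / (2 × 159) = 45269.036.

D ≈ 45,269 widgets per year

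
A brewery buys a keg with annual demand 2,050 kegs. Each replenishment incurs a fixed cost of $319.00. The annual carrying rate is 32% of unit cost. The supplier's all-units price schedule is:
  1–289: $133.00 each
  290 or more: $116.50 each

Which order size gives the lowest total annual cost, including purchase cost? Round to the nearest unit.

Q* ≈ 290 kegs

Holding cost per unit per year at price C is H = 0.32·C.
Candidates are each tier's EOQ (if it falls in that tier) and each price-break quantity.
EOQ at $133.00 = 175.3 (feasible in tier 1): TC = 2,050×$133.00 + (2,050/175.3)×319 + (175.3/2)×0.32×$133.00 = $280,110.85.
EOQ at $116.50 = 187.3 < 290, so use break Q=290: TC = 2,050×$116.50 + (2,050/290.0)×319 + (290.0/2)×0.32×$116.50 = $246,485.60.
Lowest total cost is $246,485.60 at Q = 290.0.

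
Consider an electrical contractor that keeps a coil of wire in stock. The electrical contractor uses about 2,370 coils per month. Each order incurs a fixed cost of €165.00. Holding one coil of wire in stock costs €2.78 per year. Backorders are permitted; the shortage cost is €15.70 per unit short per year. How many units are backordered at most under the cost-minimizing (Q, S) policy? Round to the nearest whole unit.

Annual demand D = 2,370 × 12 = 28,440.
With planned backorders, Q* = √(2DS/H) · √((H+B)/B).
√(2DS/H) = √(2 × 28,440 × 165 / 2.78) = 1837.382.
√((H+B)/B) = √((2.78+15.7)/15.7) = 1.0849.
Q* ≈ 1993.428.
S* = Q* · H/(H+B) = 1993.428 × 2.78/18.48 ≈ 299.877.

S* ≈ 300 coils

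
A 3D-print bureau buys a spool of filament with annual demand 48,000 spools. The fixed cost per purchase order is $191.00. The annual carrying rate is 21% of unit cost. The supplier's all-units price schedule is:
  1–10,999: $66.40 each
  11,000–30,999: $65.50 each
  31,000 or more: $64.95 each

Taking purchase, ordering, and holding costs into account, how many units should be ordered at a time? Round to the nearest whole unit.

Holding cost per unit per year at price C is H = 0.21·C.
Evaluate total cost at each tier's feasible EOQ or, if the EOQ is below the tier, at the tier's minimum quantity.
EOQ at $66.40 = 1146.7 (feasible in tier 1): TC = 48,000×$66.40 + (48,000/1146.7)×191 + (1146.7/2)×0.21×$66.40 = $3,203,189.91.
EOQ at $65.50 = 1154.6 < 11000, so use break Q=11000: TC = 48,000×$65.50 + (48,000/11000.0)×191 + (11000.0/2)×0.21×$65.50 = $3,220,485.95.
EOQ at $64.95 = 1159.5 < 31000, so use break Q=31000: TC = 48,000×$64.95 + (48,000/31000.0)×191 + (31000.0/2)×0.21×$64.95 = $3,329,307.99.
Lowest total cost is $3,203,189.91 at Q = 1146.7.

Q* ≈ 1,147 spools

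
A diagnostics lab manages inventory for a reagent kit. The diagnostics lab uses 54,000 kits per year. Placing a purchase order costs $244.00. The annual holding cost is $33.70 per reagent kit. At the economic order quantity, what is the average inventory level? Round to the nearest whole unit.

Average inventory ≈ 442 kits

EOQ = √(2DS/H) = √(2 × 54,000 × 244 / 33.7) ≈ 884.28.
Average inventory = Q*/2 ≈ 884.28 / 2 = 442.142.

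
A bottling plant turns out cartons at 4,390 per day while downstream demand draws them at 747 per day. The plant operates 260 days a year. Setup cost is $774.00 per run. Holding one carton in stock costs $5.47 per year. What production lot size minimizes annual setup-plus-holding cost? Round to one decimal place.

Annual demand D = 747 × 260 = 194,220.
Production build-up factor (1 − d/p) = 1 − 747/4,390 = 0.8298.
Q* = √(2DS / (H(1 − d/p))) = √(2 × 194,220 × 774 / (5.47 × 0.8298)).
= √(300,652,560 / 4.5392) ≈ 8138.446.

Q* ≈ 8,138.4 cartons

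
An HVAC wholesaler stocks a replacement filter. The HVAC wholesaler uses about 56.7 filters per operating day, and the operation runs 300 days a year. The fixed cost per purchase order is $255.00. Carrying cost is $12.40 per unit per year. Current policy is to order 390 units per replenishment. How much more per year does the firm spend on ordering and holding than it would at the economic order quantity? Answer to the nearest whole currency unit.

Annual demand D = 56.7 × 300 = 17,010.
EOQ = √(2DS/H) = √(2 × 17,010 × 255 / 12.4) ≈ 836.42.
Cost at Q* = (D/Q*)S + (Q*/2)H = √(2DSH) ≈ $10,371.66.
Cost at Q = 390: (17,010/390)×255 + (390/2)×12.4 = $11,121.92 + $2,418.00 = $13,539.92.
Excess = $13,539.92 − $10,371.66 = $3,168.27.

Extra cost ≈ $3,168 per year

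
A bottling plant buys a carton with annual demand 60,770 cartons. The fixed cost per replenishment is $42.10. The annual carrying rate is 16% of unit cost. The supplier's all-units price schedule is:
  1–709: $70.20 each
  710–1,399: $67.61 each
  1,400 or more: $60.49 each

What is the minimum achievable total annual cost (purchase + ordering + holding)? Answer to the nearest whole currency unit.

TC* ≈ $3,684,580

Holding cost per unit per year at price C is H = 0.16·C.
For each price level, check whether its EOQ is feasible; otherwise the best quantity at that price is the breakpoint.
EOQ at $70.20 = 675.0 (feasible in tier 1): TC = 60,770×$70.20 + (60,770/675.0)×42.1 + (675.0/2)×0.16×$70.20 = $4,273,635.05.
EOQ at $67.61 = 687.8 < 710, so use break Q=710: TC = 60,770×$67.61 + (60,770/710.0)×42.1 + (710.0/2)×0.16×$67.61 = $4,116,103.35.
EOQ at $60.49 = 727.1 < 1400, so use break Q=1400: TC = 60,770×$60.49 + (60,770/1400.0)×42.1 + (1400.0/2)×0.16×$60.49 = $3,684,579.62.
Lowest total cost among the candidates is at Q = 1400.0.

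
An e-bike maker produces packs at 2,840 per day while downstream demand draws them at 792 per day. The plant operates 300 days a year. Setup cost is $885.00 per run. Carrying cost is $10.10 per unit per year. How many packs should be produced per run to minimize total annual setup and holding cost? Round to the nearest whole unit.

Q* ≈ 7,599 packs

Annual demand D = 792 × 300 = 237,600.
Production build-up factor (1 − d/p) = 1 − 792/2,840 = 0.7211.
Q* = √(2DS / (H(1 − d/p))) = √(2 × 237,600 × 885 / (10.1 × 0.7211)).
= √(420,552,000 / 7.2834) ≈ 7598.771.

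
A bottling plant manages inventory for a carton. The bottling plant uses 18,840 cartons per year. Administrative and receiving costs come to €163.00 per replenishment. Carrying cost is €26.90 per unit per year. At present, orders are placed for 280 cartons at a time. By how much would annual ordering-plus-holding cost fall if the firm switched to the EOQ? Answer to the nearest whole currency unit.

EOQ = √(2DS/H) = √(2 × 18,840 × 163 / 26.9) ≈ 477.83.
Cost at Q* = (D/Q*)S + (Q*/2)H = √(2DSH) ≈ €12,853.62.
Cost at Q = 280: (18,840/280)×163 + (280/2)×26.9 = €10,967.57 + €3,766.00 = €14,733.57.
Excess = €14,733.57 − €12,853.62 = €1,879.95.

Extra cost ≈ €1,880 per year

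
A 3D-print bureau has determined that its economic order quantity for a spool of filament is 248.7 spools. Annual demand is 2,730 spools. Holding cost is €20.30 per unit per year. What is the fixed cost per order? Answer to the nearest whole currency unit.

S ≈ €230

Squaring Q* = √(2DS/H) gives Q*² = 2DS/H.
From Q* = √(2DS/H): S = Q*²H / (2D) = 248.7² × 20.3 / (2 × 2,730) = 229.9614.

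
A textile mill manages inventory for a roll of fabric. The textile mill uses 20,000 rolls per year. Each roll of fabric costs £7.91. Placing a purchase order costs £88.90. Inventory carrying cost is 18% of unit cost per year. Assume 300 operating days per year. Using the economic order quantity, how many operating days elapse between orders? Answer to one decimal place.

Holding cost H = 0.18 × £7.91 = £1.4238 per unit per year.
Q* = √(2DS/H) = √(2 × 20,000 × 88.9 / 1.4238) ≈ 1580.36.
Cycle time = Q*/D × 300 = 1580.36 / 20,000 × 300 ≈ 23.705 days.

T ≈ 23.7 days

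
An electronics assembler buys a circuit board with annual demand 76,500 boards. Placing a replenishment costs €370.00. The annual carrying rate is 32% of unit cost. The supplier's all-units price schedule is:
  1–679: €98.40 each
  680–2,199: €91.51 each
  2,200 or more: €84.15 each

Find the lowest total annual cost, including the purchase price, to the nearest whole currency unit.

TC* ≈ €6,479,962

Holding cost per unit per year at price C is H = 0.32·C.
Candidates are each tier's EOQ (if it falls in that tier) and each price-break quantity.
Tier 1 (€98.40): EOQ = 1340.8 exceeds tier's upper bound 679, so this tier is dominated.
EOQ at €91.51 = 1390.4 (feasible in tier 2): TC = 76,500×€91.51 + (76,500/1390.4)×370 + (1390.4/2)×0.32×€91.51 = €7,041,230.13.
EOQ at €84.15 = 1449.9 < 2200, so use break Q=2200: TC = 76,500×€84.15 + (76,500/2200.0)×370 + (2200.0/2)×0.32×€84.15 = €6,479,961.71.
Lowest total cost among the candidates is at Q = 2200.0.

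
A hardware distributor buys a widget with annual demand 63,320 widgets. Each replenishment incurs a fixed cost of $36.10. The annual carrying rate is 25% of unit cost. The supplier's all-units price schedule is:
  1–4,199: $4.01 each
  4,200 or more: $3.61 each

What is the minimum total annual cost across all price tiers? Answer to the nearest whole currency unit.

TC* ≈ $231,025

Holding cost per unit per year at price C is H = 0.25·C.
Evaluate total cost at each tier's feasible EOQ or, if the EOQ is below the tier, at the tier's minimum quantity.
EOQ at $4.01 = 2135.5 (feasible in tier 1): TC = 63,320×$4.01 + (63,320/2135.5)×36.1 + (2135.5/2)×0.25×$4.01 = $256,054.03.
EOQ at $3.61 = 2250.7 < 4200, so use break Q=4200: TC = 63,320×$3.61 + (63,320/4200.0)×36.1 + (4200.0/2)×0.25×$3.61 = $231,024.70.
Lowest total cost among the candidates is at Q = 4200.0.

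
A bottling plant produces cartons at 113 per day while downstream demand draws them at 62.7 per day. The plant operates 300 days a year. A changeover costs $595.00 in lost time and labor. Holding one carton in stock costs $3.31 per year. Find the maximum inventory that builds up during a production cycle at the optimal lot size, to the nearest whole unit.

I_max ≈ 1,735 cartons

Annual demand D = 62.7 × 300 = 18,810.
Production build-up factor (1 − d/p) = 1 − 62.7/113 = 0.4451.
Q* = √(2DS / (H(1 − d/p))) = √(2 × 18,810 × 595 / (3.31 × 0.4451)).
= √(22,383,900 / 1.4734) ≈ 3897.706.
Maximum inventory = Q*(1 − d/p) = 3897.706 × 0.4451 ≈ 1734.997.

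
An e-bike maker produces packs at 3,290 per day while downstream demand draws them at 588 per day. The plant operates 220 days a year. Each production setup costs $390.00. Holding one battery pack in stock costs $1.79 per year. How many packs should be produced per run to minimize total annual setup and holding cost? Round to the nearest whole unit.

Q* ≈ 8,285 packs

Annual demand D = 588 × 220 = 129,360.
Production build-up factor (1 − d/p) = 1 − 588/3,290 = 0.8213.
Q* = √(2DS / (H(1 − d/p))) = √(2 × 129,360 × 390 / (1.79 × 0.8213)).
= √(100,900,800 / 1.4701) ≈ 8284.686.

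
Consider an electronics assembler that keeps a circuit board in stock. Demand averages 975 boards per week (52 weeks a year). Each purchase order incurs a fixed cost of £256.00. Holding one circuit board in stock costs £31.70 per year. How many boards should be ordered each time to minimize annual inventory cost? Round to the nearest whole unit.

Q* ≈ 905 boards

Annual demand D = 975 × 52 = 50,700.
EOQ = √(2DS / H) = √(2 × 50,700 × 256 / 31.7).
= √(25,958,400 / 31.7) = √818,876.9716 ≈ 904.918.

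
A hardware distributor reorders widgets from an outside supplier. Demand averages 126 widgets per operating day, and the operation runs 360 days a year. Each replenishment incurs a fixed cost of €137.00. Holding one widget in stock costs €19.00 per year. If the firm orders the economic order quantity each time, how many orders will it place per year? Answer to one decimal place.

N ≈ 56.1 orders per year

Annual demand D = 126 × 360 = 45,360.
EOQ = √(2DS/H) = √(2 × 45,360 × 137 / 19) ≈ 808.79.
Orders per year = D / Q* = 45,360 / 808.79 ≈ 56.084.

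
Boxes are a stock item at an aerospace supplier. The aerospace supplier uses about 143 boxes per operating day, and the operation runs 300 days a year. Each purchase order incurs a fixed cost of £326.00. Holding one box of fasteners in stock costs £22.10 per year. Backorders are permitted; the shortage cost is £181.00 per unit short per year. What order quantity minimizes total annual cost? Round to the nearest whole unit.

Q* ≈ 1,192 boxes

Annual demand D = 143 × 300 = 42,900.
With planned backorders, Q* = √(2DS/H) · √((H+B)/B).
√(2DS/H) = √(2 × 42,900 × 326 / 22.1) = 1125.010.
√((H+B)/B) = √((22.1+181)/181) = 1.0593.
Q* ≈ 1191.714.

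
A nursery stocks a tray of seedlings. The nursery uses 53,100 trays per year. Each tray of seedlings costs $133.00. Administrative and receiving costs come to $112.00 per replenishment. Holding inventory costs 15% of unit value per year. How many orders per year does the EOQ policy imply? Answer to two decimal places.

Holding cost H = 0.15 × $133.00 = $19.9500 per unit per year.
The optimal lot size = √(2DS/H) = √(2 × 53,100 × 112 / 19.95) ≈ 772.15.
Orders per year = D / Q* = 53,100 / 772.15 ≈ 68.769.

N ≈ 68.77 orders per year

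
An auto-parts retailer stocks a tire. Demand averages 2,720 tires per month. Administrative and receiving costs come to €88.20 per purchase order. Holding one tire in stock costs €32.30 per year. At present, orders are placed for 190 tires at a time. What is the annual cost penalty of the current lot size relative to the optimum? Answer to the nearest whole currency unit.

Annual demand D = 2,720 × 12 = 32,640.
EOQ = √(2DS/H) = √(2 × 32,640 × 88.2 / 32.3) ≈ 422.20.
Cost at Q* = (D/Q*)S + (Q*/2)H = √(2DSH) ≈ €13,637.21.
Cost at Q = 190: (32,640/190)×88.2 + (190/2)×32.3 = €15,151.83 + €3,068.50 = €18,220.33.
Excess = €18,220.33 − €13,637.21 = €4,583.12.

Extra cost ≈ €4,583 per year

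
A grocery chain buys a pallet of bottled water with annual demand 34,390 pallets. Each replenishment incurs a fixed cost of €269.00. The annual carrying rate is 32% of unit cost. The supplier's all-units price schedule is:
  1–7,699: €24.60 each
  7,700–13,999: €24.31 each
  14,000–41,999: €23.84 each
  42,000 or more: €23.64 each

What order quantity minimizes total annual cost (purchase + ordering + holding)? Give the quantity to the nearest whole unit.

Holding cost per unit per year at price C is H = 0.32·C.
Evaluate total cost at each tier's feasible EOQ or, if the EOQ is below the tier, at the tier's minimum quantity.
EOQ at €24.60 = 1533.1 (feasible in tier 1): TC = 34,390×€24.60 + (34,390/1533.1)×269 + (1533.1/2)×0.32×€24.60 = €858,062.40.
EOQ at €24.31 = 1542.2 < 7700, so use break Q=7700: TC = 34,390×€24.31 + (34,390/7700.0)×269 + (7700.0/2)×0.32×€24.31 = €867,172.24.
EOQ at €23.84 = 1557.3 < 14000, so use break Q=14000: TC = 34,390×€23.84 + (34,390/14000.0)×269 + (14000.0/2)×0.32×€23.84 = €873,919.98.
EOQ at €23.64 = 1563.9 < 42000, so use break Q=42000: TC = 34,390×€23.64 + (34,390/42000.0)×269 + (42000.0/2)×0.32×€23.64 = €972,060.66.
Lowest total cost is €858,062.40 at Q = 1533.1.

Q* ≈ 1,533 pallets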